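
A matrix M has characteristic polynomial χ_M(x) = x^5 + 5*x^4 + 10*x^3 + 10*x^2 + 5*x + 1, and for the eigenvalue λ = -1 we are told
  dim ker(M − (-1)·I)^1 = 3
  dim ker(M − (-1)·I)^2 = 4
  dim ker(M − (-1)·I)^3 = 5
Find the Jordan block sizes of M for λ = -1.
Block sizes for λ = -1: [3, 1, 1]

From the dimensions of kernels of powers, the number of Jordan blocks of size at least j is d_j − d_{j−1} where d_j = dim ker(N^j) (with d_0 = 0). Computing the differences gives [3, 1, 1].
The number of blocks of size exactly k is (#blocks of size ≥ k) − (#blocks of size ≥ k + 1), so the partition is: 2 block(s) of size 1, 1 block(s) of size 3.
In nonincreasing order the block sizes are [3, 1, 1].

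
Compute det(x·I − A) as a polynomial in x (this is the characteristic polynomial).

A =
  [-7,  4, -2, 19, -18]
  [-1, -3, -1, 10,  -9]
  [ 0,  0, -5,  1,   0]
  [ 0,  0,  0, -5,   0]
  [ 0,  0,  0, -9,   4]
x^5 + 16*x^4 + 70*x^3 - 100*x^2 - 1375*x - 2500

Expanding det(x·I − A) (e.g. by cofactor expansion or by noting that A is similar to its Jordan form J, which has the same characteristic polynomial as A) gives
  χ_A(x) = x^5 + 16*x^4 + 70*x^3 - 100*x^2 - 1375*x - 2500
which factors as (x - 4)*(x + 5)^4. The eigenvalues (with algebraic multiplicities) are λ = -5 with multiplicity 4, λ = 4 with multiplicity 1.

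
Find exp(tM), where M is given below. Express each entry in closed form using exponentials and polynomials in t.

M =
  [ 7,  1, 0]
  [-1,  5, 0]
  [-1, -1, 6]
e^{tM} =
  [t*exp(6*t) + exp(6*t), t*exp(6*t), 0]
  [-t*exp(6*t), -t*exp(6*t) + exp(6*t), 0]
  [-t*exp(6*t), -t*exp(6*t), exp(6*t)]

Strategy: write M = P · J · P⁻¹ where J is a Jordan canonical form, so e^{tM} = P · e^{tJ} · P⁻¹, and e^{tJ} can be computed block-by-block.

M has Jordan form
J =
  [6, 1, 0]
  [0, 6, 0]
  [0, 0, 6]
(up to reordering of blocks).

Per-block formulas:
  For a 2×2 Jordan block J_2(6): exp(t · J_2(6)) = e^(6t)·(I + t·N), where N is the 2×2 nilpotent shift.
  For a 1×1 block at λ = 6: exp(t · [6]) = [e^(6t)].

After assembling e^{tJ} and conjugating by P, we get:

e^{tM} =
  [t*exp(6*t) + exp(6*t), t*exp(6*t), 0]
  [-t*exp(6*t), -t*exp(6*t) + exp(6*t), 0]
  [-t*exp(6*t), -t*exp(6*t), exp(6*t)]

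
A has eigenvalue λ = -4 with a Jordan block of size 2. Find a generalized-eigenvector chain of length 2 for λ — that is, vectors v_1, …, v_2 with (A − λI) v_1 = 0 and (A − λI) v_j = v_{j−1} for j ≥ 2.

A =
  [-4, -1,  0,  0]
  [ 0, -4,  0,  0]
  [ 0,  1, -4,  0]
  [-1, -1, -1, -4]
A Jordan chain for λ = -4 of length 2:
v_1 = (0, 0, 0, -1)ᵀ
v_2 = (1, 0, 0, 0)ᵀ

Let N = A − (-4)·I. We want v_2 with N^2 v_2 = 0 but N^1 v_2 ≠ 0; then v_{j-1} := N · v_j for j = 2, …, 2.

Pick v_2 = (1, 0, 0, 0)ᵀ.
Then v_1 = N · v_2 = (0, 0, 0, -1)ᵀ.

Sanity check: (A − (-4)·I) v_1 = (0, 0, 0, 0)ᵀ = 0. ✓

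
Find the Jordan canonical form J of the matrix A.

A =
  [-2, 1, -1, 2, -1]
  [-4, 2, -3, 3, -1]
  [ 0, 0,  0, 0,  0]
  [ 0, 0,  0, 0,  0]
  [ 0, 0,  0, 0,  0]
J_3(0) ⊕ J_1(0) ⊕ J_1(0)

The characteristic polynomial is
  det(x·I − A) = x^5

Eigenvalues and multiplicities (the geometric multiplicity of λ is n − rank(A − λI), which equals the number of Jordan blocks for λ):
  λ = 0: algebraic multiplicity = 5, geometric multiplicity = 3

Determining the block sizes for each eigenvalue:
  λ = 0: with am = 5 and gm = 3, the partition is not yet determined (e.g. several partitions of 5 into 3 parts exist). Let N = A − (0)·I. Computing rank(N^1) = 2, rank(N^2) = 1, rank(N^3) = 0; the number of blocks of size ≥ j is rank(N^{j−1}) − rank(N^j), giving [3, 1, 1]. So we have 1 block(s) of size 3, 2 block(s) of size 1 → block sizes [3, 1, 1]

Assembling the blocks gives a Jordan form
J =
  [0, 1, 0, 0, 0]
  [0, 0, 1, 0, 0]
  [0, 0, 0, 0, 0]
  [0, 0, 0, 0, 0]
  [0, 0, 0, 0, 0]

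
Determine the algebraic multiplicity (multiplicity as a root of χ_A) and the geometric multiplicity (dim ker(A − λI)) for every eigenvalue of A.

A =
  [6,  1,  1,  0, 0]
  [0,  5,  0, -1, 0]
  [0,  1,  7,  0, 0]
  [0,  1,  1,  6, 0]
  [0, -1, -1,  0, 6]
λ = 6: alg = 5, geom = 3

Step 1 — factor the characteristic polynomial to read off the algebraic multiplicities:
  χ_A(x) = (x - 6)^5

Step 2 — compute geometric multiplicities via the rank-nullity identity g(λ) = n − rank(A − λI):
  rank(A − (6)·I) = 2, so dim ker(A − (6)·I) = n − 2 = 3

Summary:
  λ = 6: algebraic multiplicity = 5, geometric multiplicity = 3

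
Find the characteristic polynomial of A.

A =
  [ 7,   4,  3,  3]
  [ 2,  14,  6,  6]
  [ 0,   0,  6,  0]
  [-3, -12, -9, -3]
x^4 - 24*x^3 + 216*x^2 - 864*x + 1296

Expanding det(x·I − A) (e.g. by cofactor expansion or by noting that A is similar to its Jordan form J, which has the same characteristic polynomial as A) gives
  χ_A(x) = x^4 - 24*x^3 + 216*x^2 - 864*x + 1296
which factors as (x - 6)^4. The eigenvalues (with algebraic multiplicities) are λ = 6 with multiplicity 4.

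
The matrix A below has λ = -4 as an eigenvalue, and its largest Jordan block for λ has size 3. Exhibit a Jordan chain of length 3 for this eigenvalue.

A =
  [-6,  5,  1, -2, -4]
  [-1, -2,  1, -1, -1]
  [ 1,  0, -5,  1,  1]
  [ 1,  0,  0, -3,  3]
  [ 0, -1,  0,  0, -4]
A Jordan chain for λ = -4 of length 3:
v_1 = (-2, 0, -2, -1, 1)ᵀ
v_2 = (-2, -1, 1, 1, 0)ᵀ
v_3 = (1, 0, 0, 0, 0)ᵀ

Let N = A − (-4)·I. We want v_3 with N^3 v_3 = 0 but N^2 v_3 ≠ 0; then v_{j-1} := N · v_j for j = 3, …, 2.

Pick v_3 = (1, 0, 0, 0, 0)ᵀ.
Then v_2 = N · v_3 = (-2, -1, 1, 1, 0)ᵀ.
Then v_1 = N · v_2 = (-2, 0, -2, -1, 1)ᵀ.

Sanity check: (A − (-4)·I) v_1 = (0, 0, 0, 0, 0)ᵀ = 0. ✓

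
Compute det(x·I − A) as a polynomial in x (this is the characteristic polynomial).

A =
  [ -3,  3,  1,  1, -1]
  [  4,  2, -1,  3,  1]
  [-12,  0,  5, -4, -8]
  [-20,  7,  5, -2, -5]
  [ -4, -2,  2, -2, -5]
x^5 + 3*x^4 - 6*x^3 - 10*x^2 + 21*x - 9

Expanding det(x·I − A) (e.g. by cofactor expansion or by noting that A is similar to its Jordan form J, which has the same characteristic polynomial as A) gives
  χ_A(x) = x^5 + 3*x^4 - 6*x^3 - 10*x^2 + 21*x - 9
which factors as (x - 1)^3*(x + 3)^2. The eigenvalues (with algebraic multiplicities) are λ = -3 with multiplicity 2, λ = 1 with multiplicity 3.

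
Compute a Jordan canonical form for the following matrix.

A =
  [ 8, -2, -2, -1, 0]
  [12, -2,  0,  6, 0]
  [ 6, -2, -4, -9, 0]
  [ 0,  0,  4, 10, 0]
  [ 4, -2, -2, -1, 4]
J_1(2) ⊕ J_1(2) ⊕ J_2(4) ⊕ J_1(4)

The characteristic polynomial is
  det(x·I − A) = x^5 - 16*x^4 + 100*x^3 - 304*x^2 + 448*x - 256 = (x - 4)^3*(x - 2)^2

Eigenvalues and multiplicities (the geometric multiplicity of λ is n − rank(A − λI), which equals the number of Jordan blocks for λ):
  λ = 2: algebraic multiplicity = 2, geometric multiplicity = 2
  λ = 4: algebraic multiplicity = 3, geometric multiplicity = 2

Determining the block sizes for each eigenvalue:
  λ = 2: gm = am = 2, so every block has size 1 → block sizes [1, 1]
  λ = 4: 2 blocks summing to 3 forces exactly one block of size 2 and the rest size 1 → block sizes [2, 1]

Assembling the blocks gives a Jordan form
J =
  [2, 0, 0, 0, 0]
  [0, 2, 0, 0, 0]
  [0, 0, 4, 1, 0]
  [0, 0, 0, 4, 0]
  [0, 0, 0, 0, 4]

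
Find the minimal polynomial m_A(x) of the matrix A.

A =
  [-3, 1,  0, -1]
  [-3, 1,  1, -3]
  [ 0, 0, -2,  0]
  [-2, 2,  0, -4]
x^3 + 6*x^2 + 12*x + 8

The characteristic polynomial is χ_A(x) = (x + 2)^4, so the eigenvalues are known. The minimal polynomial is
  m_A(x) = Π_λ (x − λ)^{k_λ}
where k_λ is the size of the *largest* Jordan block for λ (equivalently, the smallest k with (A − λI)^k v = 0 for every generalised eigenvector v of λ).

  λ = -2: largest Jordan block has size 3, contributing (x + 2)^3

So m_A(x) = (x + 2)^3 = x^3 + 6*x^2 + 12*x + 8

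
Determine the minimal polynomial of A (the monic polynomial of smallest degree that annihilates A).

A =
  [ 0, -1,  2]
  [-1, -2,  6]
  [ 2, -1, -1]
x^3 + 3*x^2 + 3*x + 1

The characteristic polynomial is χ_A(x) = (x + 1)^3, so the eigenvalues are known. The minimal polynomial is
  m_A(x) = Π_λ (x − λ)^{k_λ}
where k_λ is the size of the *largest* Jordan block for λ (equivalently, the smallest k with (A − λI)^k v = 0 for every generalised eigenvector v of λ).

  λ = -1: largest Jordan block has size 3, contributing (x + 1)^3

So m_A(x) = (x + 1)^3 = x^3 + 3*x^2 + 3*x + 1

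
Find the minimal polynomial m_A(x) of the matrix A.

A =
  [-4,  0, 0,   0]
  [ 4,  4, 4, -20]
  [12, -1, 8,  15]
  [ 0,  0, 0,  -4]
x^3 - 8*x^2 - 12*x + 144

The characteristic polynomial is χ_A(x) = (x - 6)^2*(x + 4)^2, so the eigenvalues are known. The minimal polynomial is
  m_A(x) = Π_λ (x − λ)^{k_λ}
where k_λ is the size of the *largest* Jordan block for λ (equivalently, the smallest k with (A − λI)^k v = 0 for every generalised eigenvector v of λ).

  λ = -4: largest Jordan block has size 1, contributing (x + 4)
  λ = 6: largest Jordan block has size 2, contributing (x − 6)^2

So m_A(x) = (x - 6)^2*(x + 4) = x^3 - 8*x^2 - 12*x + 144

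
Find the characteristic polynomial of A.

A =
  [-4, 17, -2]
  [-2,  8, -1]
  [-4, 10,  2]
x^3 - 6*x^2 + 12*x - 8

Expanding det(x·I − A) (e.g. by cofactor expansion or by noting that A is similar to its Jordan form J, which has the same characteristic polynomial as A) gives
  χ_A(x) = x^3 - 6*x^2 + 12*x - 8
which factors as (x - 2)^3. The eigenvalues (with algebraic multiplicities) are λ = 2 with multiplicity 3.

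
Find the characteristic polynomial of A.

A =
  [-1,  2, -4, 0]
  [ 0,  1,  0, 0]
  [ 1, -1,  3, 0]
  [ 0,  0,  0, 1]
x^4 - 4*x^3 + 6*x^2 - 4*x + 1

Expanding det(x·I − A) (e.g. by cofactor expansion or by noting that A is similar to its Jordan form J, which has the same characteristic polynomial as A) gives
  χ_A(x) = x^4 - 4*x^3 + 6*x^2 - 4*x + 1
which factors as (x - 1)^4. The eigenvalues (with algebraic multiplicities) are λ = 1 with multiplicity 4.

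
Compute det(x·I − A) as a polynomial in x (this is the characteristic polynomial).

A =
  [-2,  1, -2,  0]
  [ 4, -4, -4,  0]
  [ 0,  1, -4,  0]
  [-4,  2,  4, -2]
x^4 + 12*x^3 + 52*x^2 + 96*x + 64

Expanding det(x·I − A) (e.g. by cofactor expansion or by noting that A is similar to its Jordan form J, which has the same characteristic polynomial as A) gives
  χ_A(x) = x^4 + 12*x^3 + 52*x^2 + 96*x + 64
which factors as (x + 2)^2*(x + 4)^2. The eigenvalues (with algebraic multiplicities) are λ = -4 with multiplicity 2, λ = -2 with multiplicity 2.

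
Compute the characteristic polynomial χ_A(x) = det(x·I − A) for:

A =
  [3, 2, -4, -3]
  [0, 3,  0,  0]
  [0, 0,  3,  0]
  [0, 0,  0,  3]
x^4 - 12*x^3 + 54*x^2 - 108*x + 81

Expanding det(x·I − A) (e.g. by cofactor expansion or by noting that A is similar to its Jordan form J, which has the same characteristic polynomial as A) gives
  χ_A(x) = x^4 - 12*x^3 + 54*x^2 - 108*x + 81
which factors as (x - 3)^4. The eigenvalues (with algebraic multiplicities) are λ = 3 with multiplicity 4.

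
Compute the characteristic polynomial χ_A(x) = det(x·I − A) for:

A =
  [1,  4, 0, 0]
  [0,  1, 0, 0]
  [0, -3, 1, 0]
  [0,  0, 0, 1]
x^4 - 4*x^3 + 6*x^2 - 4*x + 1

Expanding det(x·I − A) (e.g. by cofactor expansion or by noting that A is similar to its Jordan form J, which has the same characteristic polynomial as A) gives
  χ_A(x) = x^4 - 4*x^3 + 6*x^2 - 4*x + 1
which factors as (x - 1)^4. The eigenvalues (with algebraic multiplicities) are λ = 1 with multiplicity 4.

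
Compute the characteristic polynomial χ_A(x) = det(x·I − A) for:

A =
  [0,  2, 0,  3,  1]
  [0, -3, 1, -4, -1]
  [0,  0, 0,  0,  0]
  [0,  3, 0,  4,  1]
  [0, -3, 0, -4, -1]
x^5

Expanding det(x·I − A) (e.g. by cofactor expansion or by noting that A is similar to its Jordan form J, which has the same characteristic polynomial as A) gives
  χ_A(x) = x^5
which factors as x^5. The eigenvalues (with algebraic multiplicities) are λ = 0 with multiplicity 5.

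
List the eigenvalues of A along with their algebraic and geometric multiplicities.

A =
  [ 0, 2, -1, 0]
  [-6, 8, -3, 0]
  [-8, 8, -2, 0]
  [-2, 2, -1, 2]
λ = 2: alg = 4, geom = 3

Step 1 — factor the characteristic polynomial to read off the algebraic multiplicities:
  χ_A(x) = (x - 2)^4

Step 2 — compute geometric multiplicities via the rank-nullity identity g(λ) = n − rank(A − λI):
  rank(A − (2)·I) = 1, so dim ker(A − (2)·I) = n − 1 = 3

Summary:
  λ = 2: algebraic multiplicity = 4, geometric multiplicity = 3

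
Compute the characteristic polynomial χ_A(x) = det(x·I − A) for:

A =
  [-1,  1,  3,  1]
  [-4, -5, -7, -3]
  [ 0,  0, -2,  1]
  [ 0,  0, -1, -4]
x^4 + 12*x^3 + 54*x^2 + 108*x + 81

Expanding det(x·I − A) (e.g. by cofactor expansion or by noting that A is similar to its Jordan form J, which has the same characteristic polynomial as A) gives
  χ_A(x) = x^4 + 12*x^3 + 54*x^2 + 108*x + 81
which factors as (x + 3)^4. The eigenvalues (with algebraic multiplicities) are λ = -3 with multiplicity 4.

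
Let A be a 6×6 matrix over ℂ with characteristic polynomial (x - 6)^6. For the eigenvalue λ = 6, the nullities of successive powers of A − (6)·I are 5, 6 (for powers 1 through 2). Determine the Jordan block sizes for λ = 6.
Block sizes for λ = 6: [2, 1, 1, 1, 1]

From the dimensions of kernels of powers, the number of Jordan blocks of size at least j is d_j − d_{j−1} where d_j = dim ker(N^j) (with d_0 = 0). Computing the differences gives [5, 1].
The number of blocks of size exactly k is (#blocks of size ≥ k) − (#blocks of size ≥ k + 1), so the partition is: 4 block(s) of size 1, 1 block(s) of size 2.
In nonincreasing order the block sizes are [2, 1, 1, 1, 1].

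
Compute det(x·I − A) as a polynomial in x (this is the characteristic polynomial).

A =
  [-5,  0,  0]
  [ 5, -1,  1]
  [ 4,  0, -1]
x^3 + 7*x^2 + 11*x + 5

Expanding det(x·I − A) (e.g. by cofactor expansion or by noting that A is similar to its Jordan form J, which has the same characteristic polynomial as A) gives
  χ_A(x) = x^3 + 7*x^2 + 11*x + 5
which factors as (x + 1)^2*(x + 5). The eigenvalues (with algebraic multiplicities) are λ = -5 with multiplicity 1, λ = -1 with multiplicity 2.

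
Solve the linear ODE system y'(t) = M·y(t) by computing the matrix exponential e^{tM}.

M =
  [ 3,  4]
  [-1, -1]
e^{tM} =
  [2*t*exp(t) + exp(t), 4*t*exp(t)]
  [-t*exp(t), -2*t*exp(t) + exp(t)]

Strategy: write M = P · J · P⁻¹ where J is a Jordan canonical form, so e^{tM} = P · e^{tJ} · P⁻¹, and e^{tJ} can be computed block-by-block.

M has Jordan form
J =
  [1, 1]
  [0, 1]
(up to reordering of blocks).

Per-block formulas:
  For a 2×2 Jordan block J_2(1): exp(t · J_2(1)) = e^(1t)·(I + t·N), where N is the 2×2 nilpotent shift.

After assembling e^{tJ} and conjugating by P, we get:

e^{tM} =
  [2*t*exp(t) + exp(t), 4*t*exp(t)]
  [-t*exp(t), -2*t*exp(t) + exp(t)]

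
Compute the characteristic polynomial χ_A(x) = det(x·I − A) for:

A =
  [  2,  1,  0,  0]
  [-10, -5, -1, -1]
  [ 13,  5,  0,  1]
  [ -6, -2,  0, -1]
x^4 + 4*x^3 + 6*x^2 + 4*x + 1

Expanding det(x·I − A) (e.g. by cofactor expansion or by noting that A is similar to its Jordan form J, which has the same characteristic polynomial as A) gives
  χ_A(x) = x^4 + 4*x^3 + 6*x^2 + 4*x + 1
which factors as (x + 1)^4. The eigenvalues (with algebraic multiplicities) are λ = -1 with multiplicity 4.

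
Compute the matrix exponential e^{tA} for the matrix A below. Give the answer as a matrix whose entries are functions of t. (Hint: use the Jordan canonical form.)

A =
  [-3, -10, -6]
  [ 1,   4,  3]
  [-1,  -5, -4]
e^{tA} =
  [-2*t*exp(-t) + exp(-t), -10*t*exp(-t), -6*t*exp(-t)]
  [t*exp(-t), 5*t*exp(-t) + exp(-t), 3*t*exp(-t)]
  [-t*exp(-t), -5*t*exp(-t), -3*t*exp(-t) + exp(-t)]

Strategy: write A = P · J · P⁻¹ where J is a Jordan canonical form, so e^{tA} = P · e^{tJ} · P⁻¹, and e^{tJ} can be computed block-by-block.

A has Jordan form
J =
  [-1,  1,  0]
  [ 0, -1,  0]
  [ 0,  0, -1]
(up to reordering of blocks).

Per-block formulas:
  For a 2×2 Jordan block J_2(-1): exp(t · J_2(-1)) = e^(-1t)·(I + t·N), where N is the 2×2 nilpotent shift.
  For a 1×1 block at λ = -1: exp(t · [-1]) = [e^(-1t)].

After assembling e^{tJ} and conjugating by P, we get:

e^{tA} =
  [-2*t*exp(-t) + exp(-t), -10*t*exp(-t), -6*t*exp(-t)]
  [t*exp(-t), 5*t*exp(-t) + exp(-t), 3*t*exp(-t)]
  [-t*exp(-t), -5*t*exp(-t), -3*t*exp(-t) + exp(-t)]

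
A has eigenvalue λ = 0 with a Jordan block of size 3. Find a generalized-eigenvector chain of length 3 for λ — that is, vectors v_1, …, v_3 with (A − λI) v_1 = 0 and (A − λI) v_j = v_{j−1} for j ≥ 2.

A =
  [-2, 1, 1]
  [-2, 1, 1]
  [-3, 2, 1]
A Jordan chain for λ = 0 of length 3:
v_1 = (-1, -1, -1)ᵀ
v_2 = (-2, -2, -3)ᵀ
v_3 = (1, 0, 0)ᵀ

Let N = A − (0)·I. We want v_3 with N^3 v_3 = 0 but N^2 v_3 ≠ 0; then v_{j-1} := N · v_j for j = 3, …, 2.

Pick v_3 = (1, 0, 0)ᵀ.
Then v_2 = N · v_3 = (-2, -2, -3)ᵀ.
Then v_1 = N · v_2 = (-1, -1, -1)ᵀ.

Sanity check: (A − (0)·I) v_1 = (0, 0, 0)ᵀ = 0. ✓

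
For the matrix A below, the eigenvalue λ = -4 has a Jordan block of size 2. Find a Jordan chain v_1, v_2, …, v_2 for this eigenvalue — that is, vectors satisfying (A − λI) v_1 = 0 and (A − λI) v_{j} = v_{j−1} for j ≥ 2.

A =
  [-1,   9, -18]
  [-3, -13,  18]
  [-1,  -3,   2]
A Jordan chain for λ = -4 of length 2:
v_1 = (3, -3, -1)ᵀ
v_2 = (1, 0, 0)ᵀ

Let N = A − (-4)·I. We want v_2 with N^2 v_2 = 0 but N^1 v_2 ≠ 0; then v_{j-1} := N · v_j for j = 2, …, 2.

Pick v_2 = (1, 0, 0)ᵀ.
Then v_1 = N · v_2 = (3, -3, -1)ᵀ.

Sanity check: (A − (-4)·I) v_1 = (0, 0, 0)ᵀ = 0. ✓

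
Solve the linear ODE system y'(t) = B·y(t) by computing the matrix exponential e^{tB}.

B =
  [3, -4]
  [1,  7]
e^{tB} =
  [-2*t*exp(5*t) + exp(5*t), -4*t*exp(5*t)]
  [t*exp(5*t), 2*t*exp(5*t) + exp(5*t)]

Strategy: write B = P · J · P⁻¹ where J is a Jordan canonical form, so e^{tB} = P · e^{tJ} · P⁻¹, and e^{tJ} can be computed block-by-block.

B has Jordan form
J =
  [5, 1]
  [0, 5]
(up to reordering of blocks).

Per-block formulas:
  For a 2×2 Jordan block J_2(5): exp(t · J_2(5)) = e^(5t)·(I + t·N), where N is the 2×2 nilpotent shift.

After assembling e^{tJ} and conjugating by P, we get:

e^{tB} =
  [-2*t*exp(5*t) + exp(5*t), -4*t*exp(5*t)]
  [t*exp(5*t), 2*t*exp(5*t) + exp(5*t)]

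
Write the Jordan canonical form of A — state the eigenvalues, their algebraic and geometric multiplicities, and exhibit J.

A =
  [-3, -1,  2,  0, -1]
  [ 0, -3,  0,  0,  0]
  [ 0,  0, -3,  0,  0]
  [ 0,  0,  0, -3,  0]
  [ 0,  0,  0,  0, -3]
J_2(-3) ⊕ J_1(-3) ⊕ J_1(-3) ⊕ J_1(-3)

The characteristic polynomial is
  det(x·I − A) = x^5 + 15*x^4 + 90*x^3 + 270*x^2 + 405*x + 243 = (x + 3)^5

Eigenvalues and multiplicities (the geometric multiplicity of λ is n − rank(A − λI), which equals the number of Jordan blocks for λ):
  λ = -3: algebraic multiplicity = 5, geometric multiplicity = 4

Determining the block sizes for each eigenvalue:
  λ = -3: 4 blocks summing to 5 forces exactly one block of size 2 and the rest size 1 → block sizes [2, 1, 1, 1]

Assembling the blocks gives a Jordan form
J =
  [-3,  1,  0,  0,  0]
  [ 0, -3,  0,  0,  0]
  [ 0,  0, -3,  0,  0]
  [ 0,  0,  0, -3,  0]
  [ 0,  0,  0,  0, -3]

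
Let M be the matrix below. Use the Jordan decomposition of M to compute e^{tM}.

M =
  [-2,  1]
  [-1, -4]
e^{tM} =
  [t*exp(-3*t) + exp(-3*t), t*exp(-3*t)]
  [-t*exp(-3*t), -t*exp(-3*t) + exp(-3*t)]

Strategy: write M = P · J · P⁻¹ where J is a Jordan canonical form, so e^{tM} = P · e^{tJ} · P⁻¹, and e^{tJ} can be computed block-by-block.

M has Jordan form
J =
  [-3,  1]
  [ 0, -3]
(up to reordering of blocks).

Per-block formulas:
  For a 2×2 Jordan block J_2(-3): exp(t · J_2(-3)) = e^(-3t)·(I + t·N), where N is the 2×2 nilpotent shift.

After assembling e^{tJ} and conjugating by P, we get:

e^{tM} =
  [t*exp(-3*t) + exp(-3*t), t*exp(-3*t)]
  [-t*exp(-3*t), -t*exp(-3*t) + exp(-3*t)]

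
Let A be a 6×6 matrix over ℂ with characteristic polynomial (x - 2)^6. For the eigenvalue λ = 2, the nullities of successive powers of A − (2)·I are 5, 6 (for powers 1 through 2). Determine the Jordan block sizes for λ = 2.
Block sizes for λ = 2: [2, 1, 1, 1, 1]

From the dimensions of kernels of powers, the number of Jordan blocks of size at least j is d_j − d_{j−1} where d_j = dim ker(N^j) (with d_0 = 0). Computing the differences gives [5, 1].
The number of blocks of size exactly k is (#blocks of size ≥ k) − (#blocks of size ≥ k + 1), so the partition is: 4 block(s) of size 1, 1 block(s) of size 2.
In nonincreasing order the block sizes are [2, 1, 1, 1, 1].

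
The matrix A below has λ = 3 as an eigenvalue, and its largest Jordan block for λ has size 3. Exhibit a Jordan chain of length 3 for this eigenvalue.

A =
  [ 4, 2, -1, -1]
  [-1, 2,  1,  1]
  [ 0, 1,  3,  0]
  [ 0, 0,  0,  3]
A Jordan chain for λ = 3 of length 3:
v_1 = (-1, 0, -1, 0)ᵀ
v_2 = (1, -1, 0, 0)ᵀ
v_3 = (1, 0, 0, 0)ᵀ

Let N = A − (3)·I. We want v_3 with N^3 v_3 = 0 but N^2 v_3 ≠ 0; then v_{j-1} := N · v_j for j = 3, …, 2.

Pick v_3 = (1, 0, 0, 0)ᵀ.
Then v_2 = N · v_3 = (1, -1, 0, 0)ᵀ.
Then v_1 = N · v_2 = (-1, 0, -1, 0)ᵀ.

Sanity check: (A − (3)·I) v_1 = (0, 0, 0, 0)ᵀ = 0. ✓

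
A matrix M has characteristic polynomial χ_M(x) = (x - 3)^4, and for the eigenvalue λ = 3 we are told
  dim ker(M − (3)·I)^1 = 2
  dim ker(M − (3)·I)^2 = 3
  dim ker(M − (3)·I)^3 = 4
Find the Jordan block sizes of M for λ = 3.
Block sizes for λ = 3: [3, 1]

From the dimensions of kernels of powers, the number of Jordan blocks of size at least j is d_j − d_{j−1} where d_j = dim ker(N^j) (with d_0 = 0). Computing the differences gives [2, 1, 1].
The number of blocks of size exactly k is (#blocks of size ≥ k) − (#blocks of size ≥ k + 1), so the partition is: 1 block(s) of size 1, 1 block(s) of size 3.
In nonincreasing order the block sizes are [3, 1].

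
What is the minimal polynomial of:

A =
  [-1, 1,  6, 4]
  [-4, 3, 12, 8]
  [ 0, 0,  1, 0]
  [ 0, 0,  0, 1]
x^2 - 2*x + 1

The characteristic polynomial is χ_A(x) = (x - 1)^4, so the eigenvalues are known. The minimal polynomial is
  m_A(x) = Π_λ (x − λ)^{k_λ}
where k_λ is the size of the *largest* Jordan block for λ (equivalently, the smallest k with (A − λI)^k v = 0 for every generalised eigenvector v of λ).

  λ = 1: largest Jordan block has size 2, contributing (x − 1)^2

So m_A(x) = (x - 1)^2 = x^2 - 2*x + 1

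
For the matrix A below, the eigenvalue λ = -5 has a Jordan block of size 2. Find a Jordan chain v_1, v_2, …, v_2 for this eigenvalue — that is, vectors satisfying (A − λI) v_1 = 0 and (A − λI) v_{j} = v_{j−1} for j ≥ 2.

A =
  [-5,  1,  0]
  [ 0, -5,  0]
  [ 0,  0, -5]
A Jordan chain for λ = -5 of length 2:
v_1 = (1, 0, 0)ᵀ
v_2 = (0, 1, 0)ᵀ

Let N = A − (-5)·I. We want v_2 with N^2 v_2 = 0 but N^1 v_2 ≠ 0; then v_{j-1} := N · v_j for j = 2, …, 2.

Pick v_2 = (0, 1, 0)ᵀ.
Then v_1 = N · v_2 = (1, 0, 0)ᵀ.

Sanity check: (A − (-5)·I) v_1 = (0, 0, 0)ᵀ = 0. ✓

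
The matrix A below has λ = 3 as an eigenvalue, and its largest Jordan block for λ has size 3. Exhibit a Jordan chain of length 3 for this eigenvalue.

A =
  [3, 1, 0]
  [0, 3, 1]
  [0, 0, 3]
A Jordan chain for λ = 3 of length 3:
v_1 = (1, 0, 0)ᵀ
v_2 = (0, 1, 0)ᵀ
v_3 = (0, 0, 1)ᵀ

Let N = A − (3)·I. We want v_3 with N^3 v_3 = 0 but N^2 v_3 ≠ 0; then v_{j-1} := N · v_j for j = 3, …, 2.

Pick v_3 = (0, 0, 1)ᵀ.
Then v_2 = N · v_3 = (0, 1, 0)ᵀ.
Then v_1 = N · v_2 = (1, 0, 0)ᵀ.

Sanity check: (A − (3)·I) v_1 = (0, 0, 0)ᵀ = 0. ✓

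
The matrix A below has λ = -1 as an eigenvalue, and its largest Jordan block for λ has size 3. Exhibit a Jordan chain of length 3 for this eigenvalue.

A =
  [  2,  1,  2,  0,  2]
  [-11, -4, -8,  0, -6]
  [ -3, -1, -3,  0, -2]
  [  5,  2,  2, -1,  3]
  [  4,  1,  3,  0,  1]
A Jordan chain for λ = -1 of length 3:
v_1 = (0, 0, 0, -1, 0)ᵀ
v_2 = (3, -11, -3, 5, 4)ᵀ
v_3 = (1, 0, 0, 0, 0)ᵀ

Let N = A − (-1)·I. We want v_3 with N^3 v_3 = 0 but N^2 v_3 ≠ 0; then v_{j-1} := N · v_j for j = 3, …, 2.

Pick v_3 = (1, 0, 0, 0, 0)ᵀ.
Then v_2 = N · v_3 = (3, -11, -3, 5, 4)ᵀ.
Then v_1 = N · v_2 = (0, 0, 0, -1, 0)ᵀ.

Sanity check: (A − (-1)·I) v_1 = (0, 0, 0, 0, 0)ᵀ = 0. ✓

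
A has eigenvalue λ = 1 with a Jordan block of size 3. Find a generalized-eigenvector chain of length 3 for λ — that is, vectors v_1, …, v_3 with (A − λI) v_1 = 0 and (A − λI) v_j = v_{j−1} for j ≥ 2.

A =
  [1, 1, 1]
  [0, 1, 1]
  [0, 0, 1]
A Jordan chain for λ = 1 of length 3:
v_1 = (1, 0, 0)ᵀ
v_2 = (1, 1, 0)ᵀ
v_3 = (0, 0, 1)ᵀ

Let N = A − (1)·I. We want v_3 with N^3 v_3 = 0 but N^2 v_3 ≠ 0; then v_{j-1} := N · v_j for j = 3, …, 2.

Pick v_3 = (0, 0, 1)ᵀ.
Then v_2 = N · v_3 = (1, 1, 0)ᵀ.
Then v_1 = N · v_2 = (1, 0, 0)ᵀ.

Sanity check: (A − (1)·I) v_1 = (0, 0, 0)ᵀ = 0. ✓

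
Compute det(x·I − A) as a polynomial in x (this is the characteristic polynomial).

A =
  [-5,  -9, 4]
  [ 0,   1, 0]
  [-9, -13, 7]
x^3 - 3*x^2 + 3*x - 1

Expanding det(x·I − A) (e.g. by cofactor expansion or by noting that A is similar to its Jordan form J, which has the same characteristic polynomial as A) gives
  χ_A(x) = x^3 - 3*x^2 + 3*x - 1
which factors as (x - 1)^3. The eigenvalues (with algebraic multiplicities) are λ = 1 with multiplicity 3.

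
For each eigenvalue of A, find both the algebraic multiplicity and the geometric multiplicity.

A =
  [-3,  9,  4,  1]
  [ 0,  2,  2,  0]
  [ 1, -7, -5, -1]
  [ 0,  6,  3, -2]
λ = -2: alg = 4, geom = 2

Step 1 — factor the characteristic polynomial to read off the algebraic multiplicities:
  χ_A(x) = (x + 2)^4

Step 2 — compute geometric multiplicities via the rank-nullity identity g(λ) = n − rank(A − λI):
  rank(A − (-2)·I) = 2, so dim ker(A − (-2)·I) = n − 2 = 2

Summary:
  λ = -2: algebraic multiplicity = 4, geometric multiplicity = 2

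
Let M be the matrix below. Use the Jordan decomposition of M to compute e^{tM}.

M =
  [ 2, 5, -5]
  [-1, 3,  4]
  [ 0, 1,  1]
e^{tM} =
  [-5*t^2*exp(2*t)/2 + exp(2*t), 5*t*exp(2*t), 25*t^2*exp(2*t)/2 - 5*t*exp(2*t)]
  [-t^2*exp(2*t)/2 - t*exp(2*t), t*exp(2*t) + exp(2*t), 5*t^2*exp(2*t)/2 + 4*t*exp(2*t)]
  [-t^2*exp(2*t)/2, t*exp(2*t), 5*t^2*exp(2*t)/2 - t*exp(2*t) + exp(2*t)]

Strategy: write M = P · J · P⁻¹ where J is a Jordan canonical form, so e^{tM} = P · e^{tJ} · P⁻¹, and e^{tJ} can be computed block-by-block.

M has Jordan form
J =
  [2, 1, 0]
  [0, 2, 1]
  [0, 0, 2]
(up to reordering of blocks).

Per-block formulas:
  For a 3×3 Jordan block J_3(2): exp(t · J_3(2)) = e^(2t)·(I + t·N + (t^2/2)·N^2), where N is the 3×3 nilpotent shift.

After assembling e^{tJ} and conjugating by P, we get:

e^{tM} =
  [-5*t^2*exp(2*t)/2 + exp(2*t), 5*t*exp(2*t), 25*t^2*exp(2*t)/2 - 5*t*exp(2*t)]
  [-t^2*exp(2*t)/2 - t*exp(2*t), t*exp(2*t) + exp(2*t), 5*t^2*exp(2*t)/2 + 4*t*exp(2*t)]
  [-t^2*exp(2*t)/2, t*exp(2*t), 5*t^2*exp(2*t)/2 - t*exp(2*t) + exp(2*t)]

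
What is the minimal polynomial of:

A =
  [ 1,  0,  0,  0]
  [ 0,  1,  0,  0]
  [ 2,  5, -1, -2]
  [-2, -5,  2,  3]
x^2 - 2*x + 1

The characteristic polynomial is χ_A(x) = (x - 1)^4, so the eigenvalues are known. The minimal polynomial is
  m_A(x) = Π_λ (x − λ)^{k_λ}
where k_λ is the size of the *largest* Jordan block for λ (equivalently, the smallest k with (A − λI)^k v = 0 for every generalised eigenvector v of λ).

  λ = 1: largest Jordan block has size 2, contributing (x − 1)^2

So m_A(x) = (x - 1)^2 = x^2 - 2*x + 1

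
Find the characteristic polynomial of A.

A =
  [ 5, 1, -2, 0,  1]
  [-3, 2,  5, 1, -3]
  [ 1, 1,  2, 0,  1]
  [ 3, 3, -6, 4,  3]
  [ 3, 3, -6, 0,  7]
x^5 - 20*x^4 + 160*x^3 - 640*x^2 + 1280*x - 1024

Expanding det(x·I − A) (e.g. by cofactor expansion or by noting that A is similar to its Jordan form J, which has the same characteristic polynomial as A) gives
  χ_A(x) = x^5 - 20*x^4 + 160*x^3 - 640*x^2 + 1280*x - 1024
which factors as (x - 4)^5. The eigenvalues (with algebraic multiplicities) are λ = 4 with multiplicity 5.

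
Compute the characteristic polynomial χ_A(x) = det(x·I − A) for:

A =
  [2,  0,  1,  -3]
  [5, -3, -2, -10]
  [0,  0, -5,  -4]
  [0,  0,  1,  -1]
x^4 + 7*x^3 + 9*x^2 - 27*x - 54

Expanding det(x·I − A) (e.g. by cofactor expansion or by noting that A is similar to its Jordan form J, which has the same characteristic polynomial as A) gives
  χ_A(x) = x^4 + 7*x^3 + 9*x^2 - 27*x - 54
which factors as (x - 2)*(x + 3)^3. The eigenvalues (with algebraic multiplicities) are λ = -3 with multiplicity 3, λ = 2 with multiplicity 1.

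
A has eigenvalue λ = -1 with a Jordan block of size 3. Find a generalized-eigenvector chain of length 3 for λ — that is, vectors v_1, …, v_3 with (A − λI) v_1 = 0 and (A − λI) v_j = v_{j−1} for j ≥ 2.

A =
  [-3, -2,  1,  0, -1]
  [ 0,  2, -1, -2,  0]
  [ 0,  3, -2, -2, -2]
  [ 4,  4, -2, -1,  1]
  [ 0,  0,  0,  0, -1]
A Jordan chain for λ = -1 of length 3:
v_1 = (4, -8, -8, -8, 0)ᵀ
v_2 = (-2, 0, 0, 4, 0)ᵀ
v_3 = (1, 0, 0, 0, 0)ᵀ

Let N = A − (-1)·I. We want v_3 with N^3 v_3 = 0 but N^2 v_3 ≠ 0; then v_{j-1} := N · v_j for j = 3, …, 2.

Pick v_3 = (1, 0, 0, 0, 0)ᵀ.
Then v_2 = N · v_3 = (-2, 0, 0, 4, 0)ᵀ.
Then v_1 = N · v_2 = (4, -8, -8, -8, 0)ᵀ.

Sanity check: (A − (-1)·I) v_1 = (0, 0, 0, 0, 0)ᵀ = 0. ✓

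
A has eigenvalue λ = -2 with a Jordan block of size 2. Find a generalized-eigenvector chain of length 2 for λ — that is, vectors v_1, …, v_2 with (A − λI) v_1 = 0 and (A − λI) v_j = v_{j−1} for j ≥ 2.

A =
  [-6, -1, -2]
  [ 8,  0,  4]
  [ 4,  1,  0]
A Jordan chain for λ = -2 of length 2:
v_1 = (-4, 8, 4)ᵀ
v_2 = (1, 0, 0)ᵀ

Let N = A − (-2)·I. We want v_2 with N^2 v_2 = 0 but N^1 v_2 ≠ 0; then v_{j-1} := N · v_j for j = 2, …, 2.

Pick v_2 = (1, 0, 0)ᵀ.
Then v_1 = N · v_2 = (-4, 8, 4)ᵀ.

Sanity check: (A − (-2)·I) v_1 = (0, 0, 0)ᵀ = 0. ✓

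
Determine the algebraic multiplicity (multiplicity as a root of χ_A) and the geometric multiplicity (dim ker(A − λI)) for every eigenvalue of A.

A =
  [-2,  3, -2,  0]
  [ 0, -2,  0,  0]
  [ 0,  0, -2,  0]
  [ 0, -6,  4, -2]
λ = -2: alg = 4, geom = 3

Step 1 — factor the characteristic polynomial to read off the algebraic multiplicities:
  χ_A(x) = (x + 2)^4

Step 2 — compute geometric multiplicities via the rank-nullity identity g(λ) = n − rank(A − λI):
  rank(A − (-2)·I) = 1, so dim ker(A − (-2)·I) = n − 1 = 3

Summary:
  λ = -2: algebraic multiplicity = 4, geometric multiplicity = 3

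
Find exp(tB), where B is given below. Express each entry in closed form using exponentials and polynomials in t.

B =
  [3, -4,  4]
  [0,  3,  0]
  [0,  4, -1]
e^{tB} =
  [exp(3*t), -exp(3*t) + exp(-t), exp(3*t) - exp(-t)]
  [0, exp(3*t), 0]
  [0, exp(3*t) - exp(-t), exp(-t)]

Strategy: write B = P · J · P⁻¹ where J is a Jordan canonical form, so e^{tB} = P · e^{tJ} · P⁻¹, and e^{tJ} can be computed block-by-block.

B has Jordan form
J =
  [-1, 0, 0]
  [ 0, 3, 0]
  [ 0, 0, 3]
(up to reordering of blocks).

Per-block formulas:
  For a 1×1 block at λ = 3: exp(t · [3]) = [e^(3t)].
  For a 1×1 block at λ = -1: exp(t · [-1]) = [e^(-1t)].

After assembling e^{tJ} and conjugating by P, we get:

e^{tB} =
  [exp(3*t), -exp(3*t) + exp(-t), exp(3*t) - exp(-t)]
  [0, exp(3*t), 0]
  [0, exp(3*t) - exp(-t), exp(-t)]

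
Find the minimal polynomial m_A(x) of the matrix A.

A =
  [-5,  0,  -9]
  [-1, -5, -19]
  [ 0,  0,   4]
x^3 + 6*x^2 - 15*x - 100

The characteristic polynomial is χ_A(x) = (x - 4)*(x + 5)^2, so the eigenvalues are known. The minimal polynomial is
  m_A(x) = Π_λ (x − λ)^{k_λ}
where k_λ is the size of the *largest* Jordan block for λ (equivalently, the smallest k with (A − λI)^k v = 0 for every generalised eigenvector v of λ).

  λ = -5: largest Jordan block has size 2, contributing (x + 5)^2
  λ = 4: largest Jordan block has size 1, contributing (x − 4)

So m_A(x) = (x - 4)*(x + 5)^2 = x^3 + 6*x^2 - 15*x - 100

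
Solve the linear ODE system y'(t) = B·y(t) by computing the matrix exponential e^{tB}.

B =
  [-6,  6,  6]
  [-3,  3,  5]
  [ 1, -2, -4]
e^{tB} =
  [-3*exp(-2*t) + 4*exp(-3*t), 6*exp(-2*t) - 6*exp(-3*t), 6*exp(-2*t) - 6*exp(-3*t)]
  [-t*exp(-2*t) - 2*exp(-2*t) + 2*exp(-3*t), 2*t*exp(-2*t) + 4*exp(-2*t) - 3*exp(-3*t), 2*t*exp(-2*t) + 3*exp(-2*t) - 3*exp(-3*t)]
  [t*exp(-2*t), -2*t*exp(-2*t), -2*t*exp(-2*t) + exp(-2*t)]

Strategy: write B = P · J · P⁻¹ where J is a Jordan canonical form, so e^{tB} = P · e^{tJ} · P⁻¹, and e^{tJ} can be computed block-by-block.

B has Jordan form
J =
  [-3,  0,  0]
  [ 0, -2,  1]
  [ 0,  0, -2]
(up to reordering of blocks).

Per-block formulas:
  For a 2×2 Jordan block J_2(-2): exp(t · J_2(-2)) = e^(-2t)·(I + t·N), where N is the 2×2 nilpotent shift.
  For a 1×1 block at λ = -3: exp(t · [-3]) = [e^(-3t)].

After assembling e^{tJ} and conjugating by P, we get:

e^{tB} =
  [-3*exp(-2*t) + 4*exp(-3*t), 6*exp(-2*t) - 6*exp(-3*t), 6*exp(-2*t) - 6*exp(-3*t)]
  [-t*exp(-2*t) - 2*exp(-2*t) + 2*exp(-3*t), 2*t*exp(-2*t) + 4*exp(-2*t) - 3*exp(-3*t), 2*t*exp(-2*t) + 3*exp(-2*t) - 3*exp(-3*t)]
  [t*exp(-2*t), -2*t*exp(-2*t), -2*t*exp(-2*t) + exp(-2*t)]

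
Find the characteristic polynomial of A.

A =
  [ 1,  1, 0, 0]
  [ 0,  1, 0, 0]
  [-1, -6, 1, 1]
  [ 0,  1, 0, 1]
x^4 - 4*x^3 + 6*x^2 - 4*x + 1

Expanding det(x·I − A) (e.g. by cofactor expansion or by noting that A is similar to its Jordan form J, which has the same characteristic polynomial as A) gives
  χ_A(x) = x^4 - 4*x^3 + 6*x^2 - 4*x + 1
which factors as (x - 1)^4. The eigenvalues (with algebraic multiplicities) are λ = 1 with multiplicity 4.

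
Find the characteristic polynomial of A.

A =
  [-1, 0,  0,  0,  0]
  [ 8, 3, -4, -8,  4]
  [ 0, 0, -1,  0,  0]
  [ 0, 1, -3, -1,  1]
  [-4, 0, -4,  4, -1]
x^5 + x^4 - 2*x^3 - 2*x^2 + x + 1

Expanding det(x·I − A) (e.g. by cofactor expansion or by noting that A is similar to its Jordan form J, which has the same characteristic polynomial as A) gives
  χ_A(x) = x^5 + x^4 - 2*x^3 - 2*x^2 + x + 1
which factors as (x - 1)^2*(x + 1)^3. The eigenvalues (with algebraic multiplicities) are λ = -1 with multiplicity 3, λ = 1 with multiplicity 2.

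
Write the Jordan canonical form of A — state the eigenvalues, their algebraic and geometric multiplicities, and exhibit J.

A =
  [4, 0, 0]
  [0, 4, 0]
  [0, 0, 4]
J_1(4) ⊕ J_1(4) ⊕ J_1(4)

The characteristic polynomial is
  det(x·I − A) = x^3 - 12*x^2 + 48*x - 64 = (x - 4)^3

Eigenvalues and multiplicities (the geometric multiplicity of λ is n − rank(A − λI), which equals the number of Jordan blocks for λ):
  λ = 4: algebraic multiplicity = 3, geometric multiplicity = 3

Determining the block sizes for each eigenvalue:
  λ = 4: gm = am = 3, so every block has size 1 → block sizes [1, 1, 1]

Assembling the blocks gives a Jordan form
J =
  [4, 0, 0]
  [0, 4, 0]
  [0, 0, 4]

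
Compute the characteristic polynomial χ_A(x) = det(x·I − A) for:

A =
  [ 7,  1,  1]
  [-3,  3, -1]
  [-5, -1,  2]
x^3 - 12*x^2 + 48*x - 64

Expanding det(x·I − A) (e.g. by cofactor expansion or by noting that A is similar to its Jordan form J, which has the same characteristic polynomial as A) gives
  χ_A(x) = x^3 - 12*x^2 + 48*x - 64
which factors as (x - 4)^3. The eigenvalues (with algebraic multiplicities) are λ = 4 with multiplicity 3.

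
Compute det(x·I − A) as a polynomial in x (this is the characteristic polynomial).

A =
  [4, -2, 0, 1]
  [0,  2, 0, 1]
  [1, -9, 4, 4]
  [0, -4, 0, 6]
x^4 - 16*x^3 + 96*x^2 - 256*x + 256

Expanding det(x·I − A) (e.g. by cofactor expansion or by noting that A is similar to its Jordan form J, which has the same characteristic polynomial as A) gives
  χ_A(x) = x^4 - 16*x^3 + 96*x^2 - 256*x + 256
which factors as (x - 4)^4. The eigenvalues (with algebraic multiplicities) are λ = 4 with multiplicity 4.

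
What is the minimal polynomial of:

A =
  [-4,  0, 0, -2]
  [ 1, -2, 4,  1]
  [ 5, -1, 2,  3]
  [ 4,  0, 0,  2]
x^4 + 2*x^3

The characteristic polynomial is χ_A(x) = x^3*(x + 2), so the eigenvalues are known. The minimal polynomial is
  m_A(x) = Π_λ (x − λ)^{k_λ}
where k_λ is the size of the *largest* Jordan block for λ (equivalently, the smallest k with (A − λI)^k v = 0 for every generalised eigenvector v of λ).

  λ = -2: largest Jordan block has size 1, contributing (x + 2)
  λ = 0: largest Jordan block has size 3, contributing (x − 0)^3

So m_A(x) = x^3*(x + 2) = x^4 + 2*x^3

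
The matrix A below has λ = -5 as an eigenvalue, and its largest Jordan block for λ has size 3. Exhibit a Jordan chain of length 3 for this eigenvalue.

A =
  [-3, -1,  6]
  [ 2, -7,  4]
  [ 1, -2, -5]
A Jordan chain for λ = -5 of length 3:
v_1 = (8, 4, -2)ᵀ
v_2 = (2, 2, 1)ᵀ
v_3 = (1, 0, 0)ᵀ

Let N = A − (-5)·I. We want v_3 with N^3 v_3 = 0 but N^2 v_3 ≠ 0; then v_{j-1} := N · v_j for j = 3, …, 2.

Pick v_3 = (1, 0, 0)ᵀ.
Then v_2 = N · v_3 = (2, 2, 1)ᵀ.
Then v_1 = N · v_2 = (8, 4, -2)ᵀ.

Sanity check: (A − (-5)·I) v_1 = (0, 0, 0)ᵀ = 0. ✓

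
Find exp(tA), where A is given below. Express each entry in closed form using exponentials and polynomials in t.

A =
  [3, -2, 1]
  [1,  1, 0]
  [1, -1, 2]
e^{tA} =
  [t*exp(2*t) + exp(2*t), -t^2*exp(2*t)/2 - 2*t*exp(2*t), t^2*exp(2*t)/2 + t*exp(2*t)]
  [t*exp(2*t), -t^2*exp(2*t)/2 - t*exp(2*t) + exp(2*t), t^2*exp(2*t)/2]
  [t*exp(2*t), -t^2*exp(2*t)/2 - t*exp(2*t), t^2*exp(2*t)/2 + exp(2*t)]

Strategy: write A = P · J · P⁻¹ where J is a Jordan canonical form, so e^{tA} = P · e^{tJ} · P⁻¹, and e^{tJ} can be computed block-by-block.

A has Jordan form
J =
  [2, 1, 0]
  [0, 2, 1]
  [0, 0, 2]
(up to reordering of blocks).

Per-block formulas:
  For a 3×3 Jordan block J_3(2): exp(t · J_3(2)) = e^(2t)·(I + t·N + (t^2/2)·N^2), where N is the 3×3 nilpotent shift.

After assembling e^{tJ} and conjugating by P, we get:

e^{tA} =
  [t*exp(2*t) + exp(2*t), -t^2*exp(2*t)/2 - 2*t*exp(2*t), t^2*exp(2*t)/2 + t*exp(2*t)]
  [t*exp(2*t), -t^2*exp(2*t)/2 - t*exp(2*t) + exp(2*t), t^2*exp(2*t)/2]
  [t*exp(2*t), -t^2*exp(2*t)/2 - t*exp(2*t), t^2*exp(2*t)/2 + exp(2*t)]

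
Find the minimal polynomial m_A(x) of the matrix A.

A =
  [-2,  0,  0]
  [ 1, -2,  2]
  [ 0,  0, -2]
x^2 + 4*x + 4

The characteristic polynomial is χ_A(x) = (x + 2)^3, so the eigenvalues are known. The minimal polynomial is
  m_A(x) = Π_λ (x − λ)^{k_λ}
where k_λ is the size of the *largest* Jordan block for λ (equivalently, the smallest k with (A − λI)^k v = 0 for every generalised eigenvector v of λ).

  λ = -2: largest Jordan block has size 2, contributing (x + 2)^2

So m_A(x) = (x + 2)^2 = x^2 + 4*x + 4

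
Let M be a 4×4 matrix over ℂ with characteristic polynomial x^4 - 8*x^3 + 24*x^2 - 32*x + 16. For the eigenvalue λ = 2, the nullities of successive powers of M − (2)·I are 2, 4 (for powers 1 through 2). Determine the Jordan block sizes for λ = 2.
Block sizes for λ = 2: [2, 2]

From the dimensions of kernels of powers, the number of Jordan blocks of size at least j is d_j − d_{j−1} where d_j = dim ker(N^j) (with d_0 = 0). Computing the differences gives [2, 2].
The number of blocks of size exactly k is (#blocks of size ≥ k) − (#blocks of size ≥ k + 1), so the partition is: 2 block(s) of size 2.
In nonincreasing order the block sizes are [2, 2].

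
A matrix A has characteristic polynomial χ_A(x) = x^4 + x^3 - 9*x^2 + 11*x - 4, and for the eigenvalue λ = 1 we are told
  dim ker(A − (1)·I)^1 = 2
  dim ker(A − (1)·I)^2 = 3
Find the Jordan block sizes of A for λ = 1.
Block sizes for λ = 1: [2, 1]

From the dimensions of kernels of powers, the number of Jordan blocks of size at least j is d_j − d_{j−1} where d_j = dim ker(N^j) (with d_0 = 0). Computing the differences gives [2, 1].
The number of blocks of size exactly k is (#blocks of size ≥ k) − (#blocks of size ≥ k + 1), so the partition is: 1 block(s) of size 1, 1 block(s) of size 2.
In nonincreasing order the block sizes are [2, 1].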